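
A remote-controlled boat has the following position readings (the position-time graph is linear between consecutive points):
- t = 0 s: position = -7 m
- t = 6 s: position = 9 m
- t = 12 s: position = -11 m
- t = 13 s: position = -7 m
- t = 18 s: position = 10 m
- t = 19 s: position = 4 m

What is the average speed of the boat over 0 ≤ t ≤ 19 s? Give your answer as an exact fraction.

Average speed = (total path length)/(elapsed time); on a piecewise-linear x-t graph the path length is Σ|Δx|.
0–6 s: |Δx| = |9 − -7| = 16 m
6–12 s: |Δx| = |-11 − 9| = 20 m
12–13 s: |Δx| = |-7 − -11| = 4 m
13–18 s: |Δx| = |10 − -7| = 17 m
18–19 s: |Δx| = |4 − 10| = 6 m
Total path = 63 m; average speed = 63/19 = 63/19 m/s.

63/19 m/s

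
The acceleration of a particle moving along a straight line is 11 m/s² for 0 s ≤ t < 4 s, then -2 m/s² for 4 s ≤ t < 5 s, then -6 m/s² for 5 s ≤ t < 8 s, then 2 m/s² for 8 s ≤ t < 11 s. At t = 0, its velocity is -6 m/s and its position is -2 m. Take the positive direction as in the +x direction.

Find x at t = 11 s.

On each constant-a segment, Δv = aΔt and Δx = v₀Δt + ½aΔt²; chain segment to segment.
0–4 s: v starts -6 m/s; Δx = -6·4 + ½·11·4² = 64 m; v ends 38 m/s.
4–5 s: v starts 38 m/s; Δx = 38·1 + ½·-2·1² = 37 m; v ends 36 m/s.
5–8 s: v starts 36 m/s; Δx = 36·3 + ½·-6·3² = 81 m; v ends 18 m/s.
8–11 s: v starts 18 m/s; Δx = 18·3 + ½·2·3² = 63 m; v ends 24 m/s.
x(11) = -2 + Σ Δx = 243 m.

243 m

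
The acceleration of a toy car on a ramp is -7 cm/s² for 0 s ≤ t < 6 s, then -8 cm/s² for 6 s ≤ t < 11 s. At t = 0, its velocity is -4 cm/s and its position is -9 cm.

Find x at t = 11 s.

-489 cm

On each constant-a segment, Δv = aΔt and Δx = v₀Δt + ½aΔt²; chain segment to segment.
0–6 s: v starts -4 cm/s; Δx = -4·6 + ½·-7·6² = -150 cm; v ends -46 cm/s.
6–11 s: v starts -46 cm/s; Δx = -46·5 + ½·-8·5² = -330 cm; v ends -86 cm/s.
x(11) = -9 + Σ Δx = -489 cm.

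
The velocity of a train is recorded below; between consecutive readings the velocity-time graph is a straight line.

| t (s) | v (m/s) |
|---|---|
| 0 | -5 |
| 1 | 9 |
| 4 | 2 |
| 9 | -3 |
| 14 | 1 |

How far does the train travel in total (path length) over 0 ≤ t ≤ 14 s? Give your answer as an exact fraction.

925/28 m

Distance (not displacement) is the total path length: add the absolute areas under v-t.
0–1 s: v = 0 at t = 5/14 s; triangle areas 25/28 + 81/28 = 53/14 m
1–4 s: |½(9 + 2)(3)| = 16.5 m
4–9 s: v = 0 at t = 6 s; triangle areas 2 + 4.5 = 6.5 m
9–14 s: v = 0 at t = 12.75 s; triangle areas 5.625 + 0.625 = 6.25 m
Total distance = 925/28 m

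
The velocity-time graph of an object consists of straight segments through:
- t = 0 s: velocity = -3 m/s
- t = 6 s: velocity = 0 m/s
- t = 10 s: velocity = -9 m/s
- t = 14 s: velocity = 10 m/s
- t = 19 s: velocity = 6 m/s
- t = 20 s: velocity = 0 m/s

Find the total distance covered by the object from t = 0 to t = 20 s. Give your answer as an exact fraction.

Distance (not displacement) is the total path length: add the absolute areas under v-t.
0–6 s: |½(-3 + 0)(6)| = 9 m
6–10 s: |½(0 + -9)(4)| = 18 m
10–14 s: v = 0 at t = 226/19 s; triangle areas 162/19 + 200/19 = 362/19 m
14–19 s: |½(10 + 6)(5)| = 40 m
19–20 s: |½(6 + 0)(1)| = 3 m
Total distance = 1692/19 m

1692/19 m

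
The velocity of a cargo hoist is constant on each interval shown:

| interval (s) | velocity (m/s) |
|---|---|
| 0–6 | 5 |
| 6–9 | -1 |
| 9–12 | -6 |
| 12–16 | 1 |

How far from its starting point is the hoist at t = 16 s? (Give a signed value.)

Net displacement equals the area under the velocity-time graph (areas below the axis count negative).
0–6 s: 5 × 6 = 30 m
6–9 s: -1 × 3 = -3 m
9–12 s: -6 × 3 = -18 m
12–16 s: 1 × 4 = 4 m
Net displacement = 13 m

13 m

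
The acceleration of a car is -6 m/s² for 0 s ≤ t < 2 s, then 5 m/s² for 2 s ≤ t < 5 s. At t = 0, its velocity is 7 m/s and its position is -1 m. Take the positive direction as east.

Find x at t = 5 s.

8.5 m

On each constant-a segment, Δv = aΔt and Δx = v₀Δt + ½aΔt²; chain segment to segment.
0–2 s: v starts 7 m/s; Δx = 7·2 + ½·-6·2² = 2 m; v ends -5 m/s.
2–5 s: v starts -5 m/s; Δx = -5·3 + ½·5·3² = 7.5 m; v ends 10 m/s.
x(5) = -1 + Σ Δx = 8.5 m.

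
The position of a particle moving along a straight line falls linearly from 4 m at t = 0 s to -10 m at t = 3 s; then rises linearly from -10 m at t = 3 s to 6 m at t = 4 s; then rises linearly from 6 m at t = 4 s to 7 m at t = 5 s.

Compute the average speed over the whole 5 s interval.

6.2 m/s

Average speed = (total path length)/(elapsed time); on a piecewise-linear x-t graph the path length is Σ|Δx|.
0–3 s: |Δx| = |-10 − 4| = 14 m
3–4 s: |Δx| = |6 − -10| = 16 m
4–5 s: |Δx| = |7 − 6| = 1 m
Total path = 31 m; average speed = 31/5 = 6.2 m/s.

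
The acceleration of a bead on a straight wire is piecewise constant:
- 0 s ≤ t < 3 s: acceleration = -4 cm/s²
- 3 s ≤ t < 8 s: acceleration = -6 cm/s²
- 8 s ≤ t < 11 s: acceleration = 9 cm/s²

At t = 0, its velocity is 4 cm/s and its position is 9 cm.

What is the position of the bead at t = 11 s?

On each constant-a segment, Δv = aΔt and Δx = v₀Δt + ½aΔt²; chain segment to segment.
0–3 s: v starts 4 cm/s; Δx = 4·3 + ½·-4·3² = -6 cm; v ends -8 cm/s.
3–8 s: v starts -8 cm/s; Δx = -8·5 + ½·-6·5² = -115 cm; v ends -38 cm/s.
8–11 s: v starts -38 cm/s; Δx = -38·3 + ½·9·3² = -73.5 cm; v ends -11 cm/s.
x(11) = 9 + Σ Δx = -185.5 cm.

-185.5 cm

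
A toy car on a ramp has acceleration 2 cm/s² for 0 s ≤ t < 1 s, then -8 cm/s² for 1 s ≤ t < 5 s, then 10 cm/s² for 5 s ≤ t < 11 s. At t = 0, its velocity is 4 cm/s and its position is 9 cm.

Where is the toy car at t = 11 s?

On each constant-a segment, Δv = aΔt and Δx = v₀Δt + ½aΔt²; chain segment to segment.
0–1 s: v starts 4 cm/s; Δx = 4·1 + ½·2·1² = 5 cm; v ends 6 cm/s.
1–5 s: v starts 6 cm/s; Δx = 6·4 + ½·-8·4² = -40 cm; v ends -26 cm/s.
5–11 s: v starts -26 cm/s; Δx = -26·6 + ½·10·6² = 24 cm; v ends 34 cm/s.
x(11) = 9 + Σ Δx = -2 cm.

-2 cm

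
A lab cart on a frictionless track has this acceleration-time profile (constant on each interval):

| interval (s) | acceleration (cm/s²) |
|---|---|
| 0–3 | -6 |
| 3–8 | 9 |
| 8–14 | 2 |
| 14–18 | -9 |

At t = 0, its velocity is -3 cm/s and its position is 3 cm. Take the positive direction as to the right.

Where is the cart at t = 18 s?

226.5 cm

On each constant-a segment, Δv = aΔt and Δx = v₀Δt + ½aΔt²; chain segment to segment.
0–3 s: v starts -3 cm/s; Δx = -3·3 + ½·-6·3² = -36 cm; v ends -21 cm/s.
3–8 s: v starts -21 cm/s; Δx = -21·5 + ½·9·5² = 7.5 cm; v ends 24 cm/s.
8–14 s: v starts 24 cm/s; Δx = 24·6 + ½·2·6² = 180 cm; v ends 36 cm/s.
14–18 s: v starts 36 cm/s; Δx = 36·4 + ½·-9·4² = 72 cm; v ends 0 cm/s.
x(18) = 3 + Σ Δx = 226.5 cm.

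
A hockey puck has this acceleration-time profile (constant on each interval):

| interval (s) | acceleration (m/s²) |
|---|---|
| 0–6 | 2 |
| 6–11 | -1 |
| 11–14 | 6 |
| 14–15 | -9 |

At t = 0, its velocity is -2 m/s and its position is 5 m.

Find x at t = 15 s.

127 m

On each constant-a segment, Δv = aΔt and Δx = v₀Δt + ½aΔt²; chain segment to segment.
0–6 s: v starts -2 m/s; Δx = -2·6 + ½·2·6² = 24 m; v ends 10 m/s.
6–11 s: v starts 10 m/s; Δx = 10·5 + ½·-1·5² = 37.5 m; v ends 5 m/s.
11–14 s: v starts 5 m/s; Δx = 5·3 + ½·6·3² = 42 m; v ends 23 m/s.
14–15 s: v starts 23 m/s; Δx = 23·1 + ½·-9·1² = 18.5 m; v ends 14 m/s.
x(15) = 5 + Σ Δx = 127 m.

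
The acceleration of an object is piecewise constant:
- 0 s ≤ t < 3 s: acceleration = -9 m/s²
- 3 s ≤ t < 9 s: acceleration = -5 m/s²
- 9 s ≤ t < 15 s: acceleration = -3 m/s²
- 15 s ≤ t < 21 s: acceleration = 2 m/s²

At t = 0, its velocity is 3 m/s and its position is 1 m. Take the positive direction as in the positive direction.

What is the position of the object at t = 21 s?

On each constant-a segment, Δv = aΔt and Δx = v₀Δt + ½aΔt²; chain segment to segment.
0–3 s: v starts 3 m/s; Δx = 3·3 + ½·-9·3² = -31.5 m; v ends -24 m/s.
3–9 s: v starts -24 m/s; Δx = -24·6 + ½·-5·6² = -234 m; v ends -54 m/s.
9–15 s: v starts -54 m/s; Δx = -54·6 + ½·-3·6² = -378 m; v ends -72 m/s.
15–21 s: v starts -72 m/s; Δx = -72·6 + ½·2·6² = -396 m; v ends -60 m/s.
x(21) = 1 + Σ Δx = -1038.5 m.

-1038.5 m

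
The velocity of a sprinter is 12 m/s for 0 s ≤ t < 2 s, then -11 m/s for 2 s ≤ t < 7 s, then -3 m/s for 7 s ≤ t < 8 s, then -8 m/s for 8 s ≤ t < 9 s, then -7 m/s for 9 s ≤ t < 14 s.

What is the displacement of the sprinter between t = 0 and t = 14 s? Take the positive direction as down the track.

-77 m

Displacement is the signed area under the v-t curve.
0–2 s: 12 × 2 = 24 m
2–7 s: -11 × 5 = -55 m
7–8 s: -3 × 1 = -3 m
8–9 s: -8 × 1 = -8 m
9–14 s: -7 × 5 = -35 m
Net displacement = -77 m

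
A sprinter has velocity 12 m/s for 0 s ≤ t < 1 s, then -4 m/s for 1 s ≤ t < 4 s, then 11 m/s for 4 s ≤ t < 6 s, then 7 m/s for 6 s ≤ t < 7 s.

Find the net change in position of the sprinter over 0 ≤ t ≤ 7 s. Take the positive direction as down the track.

29 m

Net displacement equals the area under the velocity-time graph (areas below the axis count negative).
0–1 s: 12 × 1 = 12 m
1–4 s: -4 × 3 = -12 m
4–6 s: 11 × 2 = 22 m
6–7 s: 7 × 1 = 7 m
Net displacement = 29 m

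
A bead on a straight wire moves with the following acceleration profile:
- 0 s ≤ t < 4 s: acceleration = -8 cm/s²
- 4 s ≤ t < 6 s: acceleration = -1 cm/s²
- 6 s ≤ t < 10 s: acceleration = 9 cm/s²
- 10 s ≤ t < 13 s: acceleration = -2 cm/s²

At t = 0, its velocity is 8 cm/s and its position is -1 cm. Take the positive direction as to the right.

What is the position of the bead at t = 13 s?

-94 cm

On each constant-a segment, Δv = aΔt and Δx = v₀Δt + ½aΔt²; chain segment to segment.
0–4 s: v starts 8 cm/s; Δx = 8·4 + ½·-8·4² = -32 cm; v ends -24 cm/s.
4–6 s: v starts -24 cm/s; Δx = -24·2 + ½·-1·2² = -50 cm; v ends -26 cm/s.
6–10 s: v starts -26 cm/s; Δx = -26·4 + ½·9·4² = -32 cm; v ends 10 cm/s.
10–13 s: v starts 10 cm/s; Δx = 10·3 + ½·-2·3² = 21 cm; v ends 4 cm/s.
x(13) = -1 + Σ Δx = -94 cm.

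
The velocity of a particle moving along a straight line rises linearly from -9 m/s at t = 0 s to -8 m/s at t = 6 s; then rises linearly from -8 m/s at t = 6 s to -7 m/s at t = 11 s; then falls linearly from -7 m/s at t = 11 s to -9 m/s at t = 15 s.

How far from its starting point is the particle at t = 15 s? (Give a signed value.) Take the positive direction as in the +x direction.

-120.5 m

Net displacement equals the area under the velocity-time graph (areas below the axis count negative).
0–6 s: ½(-9 + -8)(6) = -51 m
6–11 s: ½(-8 + -7)(5) = -37.5 m
11–15 s: ½(-7 + -9)(4) = -32 m
Net displacement = -120.5 m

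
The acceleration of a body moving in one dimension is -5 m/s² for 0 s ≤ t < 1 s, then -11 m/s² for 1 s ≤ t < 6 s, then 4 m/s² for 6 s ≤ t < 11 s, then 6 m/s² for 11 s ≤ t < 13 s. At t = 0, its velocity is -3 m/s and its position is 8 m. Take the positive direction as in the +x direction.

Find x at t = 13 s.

-514 m

On each constant-a segment, Δv = aΔt and Δx = v₀Δt + ½aΔt²; chain segment to segment.
0–1 s: v starts -3 m/s; Δx = -3·1 + ½·-5·1² = -5.5 m; v ends -8 m/s.
1–6 s: v starts -8 m/s; Δx = -8·5 + ½·-11·5² = -177.5 m; v ends -63 m/s.
6–11 s: v starts -63 m/s; Δx = -63·5 + ½·4·5² = -265 m; v ends -43 m/s.
11–13 s: v starts -43 m/s; Δx = -43·2 + ½·6·2² = -74 m; v ends -31 m/s.
x(13) = 8 + Σ Δx = -514 m.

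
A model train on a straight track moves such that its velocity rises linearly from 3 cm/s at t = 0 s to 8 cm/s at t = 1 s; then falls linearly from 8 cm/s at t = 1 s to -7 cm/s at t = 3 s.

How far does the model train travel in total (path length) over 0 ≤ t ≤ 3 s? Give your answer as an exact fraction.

Total distance travelled is ∫|v| dt — sum the magnitudes of each area piece.
0–1 s: |½(3 + 8)(1)| = 5.5 cm
1–3 s: v = 0 at t = 31/15 s; triangle areas 64/15 + 49/15 = 113/15 cm
Total distance = 391/30 cm

391/30 cm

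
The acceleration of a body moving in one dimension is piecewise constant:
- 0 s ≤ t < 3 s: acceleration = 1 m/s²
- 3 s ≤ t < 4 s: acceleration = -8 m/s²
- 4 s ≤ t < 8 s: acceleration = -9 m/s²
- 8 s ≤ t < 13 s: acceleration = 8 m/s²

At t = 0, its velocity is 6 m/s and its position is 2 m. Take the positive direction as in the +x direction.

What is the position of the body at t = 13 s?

On each constant-a segment, Δv = aΔt and Δx = v₀Δt + ½aΔt²; chain segment to segment.
0–3 s: v starts 6 m/s; Δx = 6·3 + ½·1·3² = 22.5 m; v ends 9 m/s.
3–4 s: v starts 9 m/s; Δx = 9·1 + ½·-8·1² = 5 m; v ends 1 m/s.
4–8 s: v starts 1 m/s; Δx = 1·4 + ½·-9·4² = -68 m; v ends -35 m/s.
8–13 s: v starts -35 m/s; Δx = -35·5 + ½·8·5² = -75 m; v ends 5 m/s.
x(13) = 2 + Σ Δx = -113.5 m.

-113.5 m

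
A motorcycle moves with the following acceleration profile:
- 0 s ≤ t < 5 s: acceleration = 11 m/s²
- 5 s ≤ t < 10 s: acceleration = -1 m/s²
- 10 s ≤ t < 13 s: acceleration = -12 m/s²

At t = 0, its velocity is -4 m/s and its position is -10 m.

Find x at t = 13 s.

434 m

On each constant-a segment, Δv = aΔt and Δx = v₀Δt + ½aΔt²; chain segment to segment.
0–5 s: v starts -4 m/s; Δx = -4·5 + ½·11·5² = 117.5 m; v ends 51 m/s.
5–10 s: v starts 51 m/s; Δx = 51·5 + ½·-1·5² = 242.5 m; v ends 46 m/s.
10–13 s: v starts 46 m/s; Δx = 46·3 + ½·-12·3² = 84 m; v ends 10 m/s.
x(13) = -10 + Σ Δx = 434 m.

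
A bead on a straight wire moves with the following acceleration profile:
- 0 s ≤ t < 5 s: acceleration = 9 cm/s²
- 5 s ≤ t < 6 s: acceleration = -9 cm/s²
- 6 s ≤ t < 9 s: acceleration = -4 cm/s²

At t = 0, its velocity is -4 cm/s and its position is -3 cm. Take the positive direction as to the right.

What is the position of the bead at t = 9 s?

204 cm

On each constant-a segment, Δv = aΔt and Δx = v₀Δt + ½aΔt²; chain segment to segment.
0–5 s: v starts -4 cm/s; Δx = -4·5 + ½·9·5² = 92.5 cm; v ends 41 cm/s.
5–6 s: v starts 41 cm/s; Δx = 41·1 + ½·-9·1² = 36.5 cm; v ends 32 cm/s.
6–9 s: v starts 32 cm/s; Δx = 32·3 + ½·-4·3² = 78 cm; v ends 20 cm/s.
x(9) = -3 + Σ Δx = 204 cm.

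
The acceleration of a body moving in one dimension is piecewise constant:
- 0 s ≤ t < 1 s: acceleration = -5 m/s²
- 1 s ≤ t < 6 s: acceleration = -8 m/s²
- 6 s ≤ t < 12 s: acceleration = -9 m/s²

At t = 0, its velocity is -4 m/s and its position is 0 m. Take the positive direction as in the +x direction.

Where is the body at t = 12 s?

On each constant-a segment, Δv = aΔt and Δx = v₀Δt + ½aΔt²; chain segment to segment.
0–1 s: v starts -4 m/s; Δx = -4·1 + ½·-5·1² = -6.5 m; v ends -9 m/s.
1–6 s: v starts -9 m/s; Δx = -9·5 + ½·-8·5² = -145 m; v ends -49 m/s.
6–12 s: v starts -49 m/s; Δx = -49·6 + ½·-9·6² = -456 m; v ends -103 m/s.
x(12) = 0 + Σ Δx = -607.5 m.

-607.5 m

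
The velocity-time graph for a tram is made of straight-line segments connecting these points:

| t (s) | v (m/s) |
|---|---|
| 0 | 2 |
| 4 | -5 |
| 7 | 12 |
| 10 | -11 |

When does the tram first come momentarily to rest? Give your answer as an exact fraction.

v changes sign on 0–4 s (from 2 to -5); the graph is linear there, so v = 0 at t = 0 + (-2)·(4 − 0)/(-5 − 2) = 8/7 s.

t = 8/7 s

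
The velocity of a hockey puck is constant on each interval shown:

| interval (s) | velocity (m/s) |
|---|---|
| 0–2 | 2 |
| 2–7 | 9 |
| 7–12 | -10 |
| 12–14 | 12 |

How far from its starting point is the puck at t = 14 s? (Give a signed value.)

23 m

Net displacement equals the area under the velocity-time graph (areas below the axis count negative).
0–2 s: 2 × 2 = 4 m
2–7 s: 9 × 5 = 45 m
7–12 s: -10 × 5 = -50 m
12–14 s: 12 × 2 = 24 m
Net displacement = 23 m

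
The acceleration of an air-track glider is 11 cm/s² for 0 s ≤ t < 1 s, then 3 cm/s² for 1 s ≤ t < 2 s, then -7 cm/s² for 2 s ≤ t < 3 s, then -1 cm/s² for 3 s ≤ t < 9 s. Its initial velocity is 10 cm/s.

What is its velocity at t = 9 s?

11 cm/s

Δv equals the area under the a-t graph; then v = v₀ + Δv.
0–1 s: 11 × 1 = 11 cm/s
1–2 s: 3 × 1 = 3 cm/s
2–3 s: -7 × 1 = -7 cm/s
3–9 s: -1 × 6 = -6 cm/s
Δv = 1 cm/s, so v(9) = 10 + (1) = 11 cm/s.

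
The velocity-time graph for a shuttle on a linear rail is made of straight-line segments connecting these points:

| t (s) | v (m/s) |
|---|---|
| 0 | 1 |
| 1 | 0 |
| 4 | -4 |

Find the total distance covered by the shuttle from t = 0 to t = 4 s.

Distance (not displacement) is the total path length: add the absolute areas under v-t.
0–1 s: |½(1 + 0)(1)| = 0.5 m
1–4 s: |½(0 + -4)(3)| = 6 m
Total distance = 6.5 m

6.5 m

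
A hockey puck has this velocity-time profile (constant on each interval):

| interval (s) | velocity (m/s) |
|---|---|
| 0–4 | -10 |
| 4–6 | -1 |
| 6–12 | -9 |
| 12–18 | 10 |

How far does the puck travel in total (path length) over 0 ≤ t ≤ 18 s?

156 m

Distance (not displacement) is the total path length: add the absolute areas under v-t.
0–4 s: |-10| × 4 = 40 m
4–6 s: |-1| × 2 = 2 m
6–12 s: |-9| × 6 = 54 m
12–18 s: |10| × 6 = 60 m
Total distance = 156 m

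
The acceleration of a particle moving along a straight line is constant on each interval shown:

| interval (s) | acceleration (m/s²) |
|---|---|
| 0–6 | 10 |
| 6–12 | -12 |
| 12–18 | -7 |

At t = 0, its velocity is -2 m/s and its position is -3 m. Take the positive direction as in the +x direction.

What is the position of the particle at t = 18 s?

On each constant-a segment, Δv = aΔt and Δx = v₀Δt + ½aΔt²; chain segment to segment.
0–6 s: v starts -2 m/s; Δx = -2·6 + ½·10·6² = 168 m; v ends 58 m/s.
6–12 s: v starts 58 m/s; Δx = 58·6 + ½·-12·6² = 132 m; v ends -14 m/s.
12–18 s: v starts -14 m/s; Δx = -14·6 + ½·-7·6² = -210 m; v ends -56 m/s.
x(18) = -3 + Σ Δx = 87 m.

87 m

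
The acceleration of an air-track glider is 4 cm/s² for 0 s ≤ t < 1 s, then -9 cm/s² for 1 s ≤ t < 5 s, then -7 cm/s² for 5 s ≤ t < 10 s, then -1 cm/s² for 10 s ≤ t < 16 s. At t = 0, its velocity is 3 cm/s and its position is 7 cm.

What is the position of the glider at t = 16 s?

On each constant-a segment, Δv = aΔt and Δx = v₀Δt + ½aΔt²; chain segment to segment.
0–1 s: v starts 3 cm/s; Δx = 3·1 + ½·4·1² = 5 cm; v ends 7 cm/s.
1–5 s: v starts 7 cm/s; Δx = 7·4 + ½·-9·4² = -44 cm; v ends -29 cm/s.
5–10 s: v starts -29 cm/s; Δx = -29·5 + ½·-7·5² = -232.5 cm; v ends -64 cm/s.
10–16 s: v starts -64 cm/s; Δx = -64·6 + ½·-1·6² = -402 cm; v ends -70 cm/s.
x(16) = 7 + Σ Δx = -666.5 cm.

-666.5 cm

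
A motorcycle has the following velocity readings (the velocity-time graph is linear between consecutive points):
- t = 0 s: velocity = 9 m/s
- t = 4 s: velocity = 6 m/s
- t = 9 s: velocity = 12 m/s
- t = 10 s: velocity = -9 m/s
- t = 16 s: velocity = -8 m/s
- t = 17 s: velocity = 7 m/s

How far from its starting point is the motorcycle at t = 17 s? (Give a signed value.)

25 m

Net displacement equals the area under the velocity-time graph (areas below the axis count negative).
0–4 s: ½(9 + 6)(4) = 30 m
4–9 s: ½(6 + 12)(5) = 45 m
9–10 s: ½(12 + -9)(1) = 1.5 m
10–16 s: ½(-9 + -8)(6) = -51 m
16–17 s: ½(-8 + 7)(1) = -0.5 m
Net displacement = 25 m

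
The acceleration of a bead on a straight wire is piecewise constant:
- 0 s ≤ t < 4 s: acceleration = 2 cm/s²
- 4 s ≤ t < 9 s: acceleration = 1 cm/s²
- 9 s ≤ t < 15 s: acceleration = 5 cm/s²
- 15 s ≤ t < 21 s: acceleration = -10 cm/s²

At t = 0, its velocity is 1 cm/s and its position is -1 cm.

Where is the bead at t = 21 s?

334.5 cm

On each constant-a segment, Δv = aΔt and Δx = v₀Δt + ½aΔt²; chain segment to segment.
0–4 s: v starts 1 cm/s; Δx = 1·4 + ½·2·4² = 20 cm; v ends 9 cm/s.
4–9 s: v starts 9 cm/s; Δx = 9·5 + ½·1·5² = 57.5 cm; v ends 14 cm/s.
9–15 s: v starts 14 cm/s; Δx = 14·6 + ½·5·6² = 174 cm; v ends 44 cm/s.
15–21 s: v starts 44 cm/s; Δx = 44·6 + ½·-10·6² = 84 cm; v ends -16 cm/s.
x(21) = -1 + Σ Δx = 334.5 cm.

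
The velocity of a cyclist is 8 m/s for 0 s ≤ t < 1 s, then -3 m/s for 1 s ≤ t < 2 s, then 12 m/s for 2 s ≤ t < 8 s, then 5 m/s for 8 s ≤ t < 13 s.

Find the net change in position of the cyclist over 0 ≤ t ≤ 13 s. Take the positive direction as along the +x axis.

102 m

Net displacement equals the area under the velocity-time graph (areas below the axis count negative).
0–1 s: 8 × 1 = 8 m
1–2 s: -3 × 1 = -3 m
2–8 s: 12 × 6 = 72 m
8–13 s: 5 × 5 = 25 m
Net displacement = 102 m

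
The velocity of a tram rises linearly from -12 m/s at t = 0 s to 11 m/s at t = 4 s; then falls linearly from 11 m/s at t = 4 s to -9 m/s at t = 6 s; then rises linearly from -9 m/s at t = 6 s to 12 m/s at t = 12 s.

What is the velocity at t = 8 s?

-2 m/s

On 6–12 s the graph is linear from -9 to 12 m/s: v(8) = -9 + (12 − -9)·(8 − 6)/(12 − 6) = -2 m/s.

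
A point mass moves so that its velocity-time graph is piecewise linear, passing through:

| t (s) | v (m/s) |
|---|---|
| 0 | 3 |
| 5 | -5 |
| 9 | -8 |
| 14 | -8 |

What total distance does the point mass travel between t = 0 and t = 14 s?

Distance (not displacement) is the total path length: add the absolute areas under v-t.
0–5 s: v = 0 at t = 1.875 s; triangle areas 2.8125 + 7.8125 = 10.625 m
5–9 s: |½(-5 + -8)(4)| = 26 m
9–14 s: |-8| × 5 = 40 m
Total distance = 76.625 m

76.625 m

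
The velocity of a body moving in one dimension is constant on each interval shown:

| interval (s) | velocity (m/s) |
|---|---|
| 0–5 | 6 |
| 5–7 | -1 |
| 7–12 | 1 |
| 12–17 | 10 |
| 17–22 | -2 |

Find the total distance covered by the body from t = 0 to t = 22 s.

97 m

Distance (not displacement) is the total path length: add the absolute areas under v-t.
0–5 s: |6| × 5 = 30 m
5–7 s: |-1| × 2 = 2 m
7–12 s: |1| × 5 = 5 m
12–17 s: |10| × 5 = 50 m
17–22 s: |-2| × 5 = 10 m
Total distance = 97 m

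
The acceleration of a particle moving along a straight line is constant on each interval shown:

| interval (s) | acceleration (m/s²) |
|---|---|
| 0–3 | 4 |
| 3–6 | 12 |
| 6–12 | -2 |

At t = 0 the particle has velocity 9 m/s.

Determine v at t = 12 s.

Δv equals the area under the a-t graph; then v = v₀ + Δv.
0–3 s: 4 × 3 = 12 m/s
3–6 s: 12 × 3 = 36 m/s
6–12 s: -2 × 6 = -12 m/s
Δv = 36 m/s, so v(12) = 9 + (36) = 45 m/s.

45 m/s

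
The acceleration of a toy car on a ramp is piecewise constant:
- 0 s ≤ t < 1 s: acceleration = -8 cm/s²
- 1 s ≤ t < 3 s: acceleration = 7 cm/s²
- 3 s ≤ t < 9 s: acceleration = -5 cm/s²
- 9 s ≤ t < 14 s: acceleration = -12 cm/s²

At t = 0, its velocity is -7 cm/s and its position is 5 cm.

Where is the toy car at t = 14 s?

-423 cm

On each constant-a segment, Δv = aΔt and Δx = v₀Δt + ½aΔt²; chain segment to segment.
0–1 s: v starts -7 cm/s; Δx = -7·1 + ½·-8·1² = -11 cm; v ends -15 cm/s.
1–3 s: v starts -15 cm/s; Δx = -15·2 + ½·7·2² = -16 cm; v ends -1 cm/s.
3–9 s: v starts -1 cm/s; Δx = -1·6 + ½·-5·6² = -96 cm; v ends -31 cm/s.
9–14 s: v starts -31 cm/s; Δx = -31·5 + ½·-12·5² = -305 cm; v ends -91 cm/s.
x(14) = 5 + Σ Δx = -423 cm.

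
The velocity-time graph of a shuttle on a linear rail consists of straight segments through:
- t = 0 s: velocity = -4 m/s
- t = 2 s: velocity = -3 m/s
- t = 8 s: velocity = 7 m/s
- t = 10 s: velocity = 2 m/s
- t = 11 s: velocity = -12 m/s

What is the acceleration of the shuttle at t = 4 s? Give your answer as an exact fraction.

Acceleration is the slope of the v-t graph on 2–8 s: (7 − -3)/(8 − 2) = 5/3 m/s².

5/3 m/s²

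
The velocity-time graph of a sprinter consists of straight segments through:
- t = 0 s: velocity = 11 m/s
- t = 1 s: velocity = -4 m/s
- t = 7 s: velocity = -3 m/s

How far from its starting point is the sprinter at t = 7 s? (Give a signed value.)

Net displacement equals the area under the velocity-time graph (areas below the axis count negative).
0–1 s: ½(11 + -4)(1) = 3.5 m
1–7 s: ½(-4 + -3)(6) = -21 m
Net displacement = -17.5 m

-17.5 m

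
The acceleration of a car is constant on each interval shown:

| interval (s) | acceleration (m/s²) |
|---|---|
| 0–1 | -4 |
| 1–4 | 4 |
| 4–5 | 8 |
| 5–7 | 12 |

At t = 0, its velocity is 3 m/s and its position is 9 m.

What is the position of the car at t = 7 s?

On each constant-a segment, Δv = aΔt and Δx = v₀Δt + ½aΔt²; chain segment to segment.
0–1 s: v starts 3 m/s; Δx = 3·1 + ½·-4·1² = 1 m; v ends -1 m/s.
1–4 s: v starts -1 m/s; Δx = -1·3 + ½·4·3² = 15 m; v ends 11 m/s.
4–5 s: v starts 11 m/s; Δx = 11·1 + ½·8·1² = 15 m; v ends 19 m/s.
5–7 s: v starts 19 m/s; Δx = 19·2 + ½·12·2² = 62 m; v ends 43 m/s.
x(7) = 9 + Σ Δx = 102 m.

102 m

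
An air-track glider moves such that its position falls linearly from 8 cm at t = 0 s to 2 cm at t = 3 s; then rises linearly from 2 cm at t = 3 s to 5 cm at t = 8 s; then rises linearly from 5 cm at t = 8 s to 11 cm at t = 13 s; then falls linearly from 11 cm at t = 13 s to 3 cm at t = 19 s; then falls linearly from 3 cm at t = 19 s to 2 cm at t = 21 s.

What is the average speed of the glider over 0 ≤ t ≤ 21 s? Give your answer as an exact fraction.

Average speed = (total path length)/(elapsed time); on a piecewise-linear x-t graph the path length is Σ|Δx|.
0–3 s: |Δx| = |2 − 8| = 6 cm
3–8 s: |Δx| = |5 − 2| = 3 cm
8–13 s: |Δx| = |11 − 5| = 6 cm
13–19 s: |Δx| = |3 − 11| = 8 cm
19–21 s: |Δx| = |2 − 3| = 1 cm
Total path = 24 cm; average speed = 24/21 = 8/7 cm/s.

8/7 cm/s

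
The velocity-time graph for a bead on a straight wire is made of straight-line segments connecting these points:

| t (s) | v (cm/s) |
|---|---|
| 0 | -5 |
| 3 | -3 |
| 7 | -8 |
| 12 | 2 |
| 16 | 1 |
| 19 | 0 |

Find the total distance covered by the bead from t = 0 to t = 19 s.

Distance (not displacement) is the total path length: add the absolute areas under v-t.
0–3 s: |½(-5 + -3)(3)| = 12 cm
3–7 s: |½(-3 + -8)(4)| = 22 cm
7–12 s: v = 0 at t = 11 s; triangle areas 16 + 1 = 17 cm
12–16 s: |½(2 + 1)(4)| = 6 cm
16–19 s: |½(1 + 0)(3)| = 1.5 cm
Total distance = 58.5 cm

58.5 cm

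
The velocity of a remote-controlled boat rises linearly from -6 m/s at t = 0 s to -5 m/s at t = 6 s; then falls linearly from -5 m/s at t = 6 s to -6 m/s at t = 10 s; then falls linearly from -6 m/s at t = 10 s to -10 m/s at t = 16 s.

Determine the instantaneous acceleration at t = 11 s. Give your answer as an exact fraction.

-2/3 m/s²

Acceleration is the slope of the v-t graph on 10–16 s: (-10 − -6)/(16 − 10) = -2/3 m/s².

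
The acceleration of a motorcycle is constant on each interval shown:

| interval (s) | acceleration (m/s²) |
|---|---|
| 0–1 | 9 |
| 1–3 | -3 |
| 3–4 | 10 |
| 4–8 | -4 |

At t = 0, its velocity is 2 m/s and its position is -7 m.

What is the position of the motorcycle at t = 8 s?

53.5 m

On each constant-a segment, Δv = aΔt and Δx = v₀Δt + ½aΔt²; chain segment to segment.
0–1 s: v starts 2 m/s; Δx = 2·1 + ½·9·1² = 6.5 m; v ends 11 m/s.
1–3 s: v starts 11 m/s; Δx = 11·2 + ½·-3·2² = 16 m; v ends 5 m/s.
3–4 s: v starts 5 m/s; Δx = 5·1 + ½·10·1² = 10 m; v ends 15 m/s.
4–8 s: v starts 15 m/s; Δx = 15·4 + ½·-4·4² = 28 m; v ends -1 m/s.
x(8) = -7 + Σ Δx = 53.5 m.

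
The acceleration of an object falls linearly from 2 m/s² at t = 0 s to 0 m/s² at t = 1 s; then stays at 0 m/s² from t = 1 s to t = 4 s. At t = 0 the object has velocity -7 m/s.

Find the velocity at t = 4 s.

-6 m/s

Δv equals the area under the a-t graph; then v = v₀ + Δv.
0–1 s: ½(2 + 0)(1) = 1 m/s
1–4 s: 0 × 3 = 0 m/s
Δv = 1 m/s, so v(4) = -7 + (1) = -6 m/s.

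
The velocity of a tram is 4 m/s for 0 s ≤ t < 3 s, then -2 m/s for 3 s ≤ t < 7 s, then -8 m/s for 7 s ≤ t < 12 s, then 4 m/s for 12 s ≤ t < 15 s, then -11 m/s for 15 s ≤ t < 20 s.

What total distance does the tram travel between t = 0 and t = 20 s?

Total distance travelled is ∫|v| dt — sum the magnitudes of each area piece.
0–3 s: |4| × 3 = 12 m
3–7 s: |-2| × 4 = 8 m
7–12 s: |-8| × 5 = 40 m
12–15 s: |4| × 3 = 12 m
15–20 s: |-11| × 5 = 55 m
Total distance = 127 m

127 m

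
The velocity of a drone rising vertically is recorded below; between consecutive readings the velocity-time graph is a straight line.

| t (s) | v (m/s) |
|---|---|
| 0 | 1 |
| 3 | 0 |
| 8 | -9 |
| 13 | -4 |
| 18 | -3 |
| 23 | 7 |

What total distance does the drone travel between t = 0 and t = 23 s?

Distance (not displacement) is the total path length: add the absolute areas under v-t.
0–3 s: |½(1 + 0)(3)| = 1.5 m
3–8 s: |½(0 + -9)(5)| = 22.5 m
8–13 s: |½(-9 + -4)(5)| = 32.5 m
13–18 s: |½(-4 + -3)(5)| = 17.5 m
18–23 s: v = 0 at t = 19.5 s; triangle areas 2.25 + 12.25 = 14.5 m
Total distance = 88.5 m

88.5 m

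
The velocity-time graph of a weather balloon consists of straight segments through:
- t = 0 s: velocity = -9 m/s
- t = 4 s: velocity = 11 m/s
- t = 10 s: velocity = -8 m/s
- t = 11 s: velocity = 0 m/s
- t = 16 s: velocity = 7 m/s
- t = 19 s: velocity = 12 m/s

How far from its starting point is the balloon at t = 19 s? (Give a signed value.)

Displacement is the signed area under the v-t curve.
0–4 s: ½(-9 + 11)(4) = 4 m
4–10 s: ½(11 + -8)(6) = 9 m
10–11 s: ½(-8 + 0)(1) = -4 m
11–16 s: ½(0 + 7)(5) = 17.5 m
16–19 s: ½(7 + 12)(3) = 28.5 m
Net displacement = 55 m

55 m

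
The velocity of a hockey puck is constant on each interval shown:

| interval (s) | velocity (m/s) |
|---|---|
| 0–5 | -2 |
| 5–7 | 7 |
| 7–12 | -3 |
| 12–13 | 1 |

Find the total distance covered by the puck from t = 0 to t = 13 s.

40 m

Distance (not displacement) is the total path length: add the absolute areas under v-t.
0–5 s: |-2| × 5 = 10 m
5–7 s: |7| × 2 = 14 m
7–12 s: |-3| × 5 = 15 m
12–13 s: |1| × 1 = 1 m
Total distance = 40 m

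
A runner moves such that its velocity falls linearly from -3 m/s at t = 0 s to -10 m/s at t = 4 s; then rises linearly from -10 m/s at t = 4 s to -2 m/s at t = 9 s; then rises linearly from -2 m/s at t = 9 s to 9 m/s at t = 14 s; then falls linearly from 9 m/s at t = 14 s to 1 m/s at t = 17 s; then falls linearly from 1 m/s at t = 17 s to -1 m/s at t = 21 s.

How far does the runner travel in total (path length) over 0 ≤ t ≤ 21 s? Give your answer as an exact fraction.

Total distance travelled is ∫|v| dt — sum the magnitudes of each area piece.
0–4 s: |½(-3 + -10)(4)| = 26 m
4–9 s: |½(-10 + -2)(5)| = 30 m
9–14 s: v = 0 at t = 109/11 s; triangle areas 10/11 + 405/22 = 425/22 m
14–17 s: |½(9 + 1)(3)| = 15 m
17–21 s: v = 0 at t = 19 s; triangle areas 1 + 1 = 2 m
Total distance = 2031/22 m

2031/22 m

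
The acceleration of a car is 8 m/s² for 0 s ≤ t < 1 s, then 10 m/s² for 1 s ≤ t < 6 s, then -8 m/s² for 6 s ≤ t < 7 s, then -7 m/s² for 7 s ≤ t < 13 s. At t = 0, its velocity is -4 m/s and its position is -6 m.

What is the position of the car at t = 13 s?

339 m

On each constant-a segment, Δv = aΔt and Δx = v₀Δt + ½aΔt²; chain segment to segment.
0–1 s: v starts -4 m/s; Δx = -4·1 + ½·8·1² = 0 m; v ends 4 m/s.
1–6 s: v starts 4 m/s; Δx = 4·5 + ½·10·5² = 145 m; v ends 54 m/s.
6–7 s: v starts 54 m/s; Δx = 54·1 + ½·-8·1² = 50 m; v ends 46 m/s.
7–13 s: v starts 46 m/s; Δx = 46·6 + ½·-7·6² = 150 m; v ends 4 m/s.
x(13) = -6 + Σ Δx = 339 m.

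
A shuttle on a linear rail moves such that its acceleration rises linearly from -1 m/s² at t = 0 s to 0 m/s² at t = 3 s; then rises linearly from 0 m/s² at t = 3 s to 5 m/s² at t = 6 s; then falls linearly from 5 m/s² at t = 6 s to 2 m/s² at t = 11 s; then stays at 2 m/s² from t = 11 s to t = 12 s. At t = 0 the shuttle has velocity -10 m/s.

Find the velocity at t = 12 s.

Δv equals the area under the a-t graph; then v = v₀ + Δv.
0–3 s: ½(-1 + 0)(3) = -1.5 m/s
3–6 s: ½(0 + 5)(3) = 7.5 m/s
6–11 s: ½(5 + 2)(5) = 17.5 m/s
11–12 s: 2 × 1 = 2 m/s
Δv = 25.5 m/s, so v(12) = -10 + (25.5) = 15.5 m/s.

15.5 m/s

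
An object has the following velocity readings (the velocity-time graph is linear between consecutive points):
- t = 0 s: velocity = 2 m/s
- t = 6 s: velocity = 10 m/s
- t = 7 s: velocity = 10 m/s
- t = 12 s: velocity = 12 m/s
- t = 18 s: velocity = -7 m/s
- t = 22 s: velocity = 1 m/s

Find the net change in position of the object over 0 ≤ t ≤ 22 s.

104 m

Displacement is the signed area under the v-t curve.
0–6 s: ½(2 + 10)(6) = 36 m
6–7 s: 10 × 1 = 10 m
7–12 s: ½(10 + 12)(5) = 55 m
12–18 s: ½(12 + -7)(6) = 15 m
18–22 s: ½(-7 + 1)(4) = -12 m
Net displacement = 104 m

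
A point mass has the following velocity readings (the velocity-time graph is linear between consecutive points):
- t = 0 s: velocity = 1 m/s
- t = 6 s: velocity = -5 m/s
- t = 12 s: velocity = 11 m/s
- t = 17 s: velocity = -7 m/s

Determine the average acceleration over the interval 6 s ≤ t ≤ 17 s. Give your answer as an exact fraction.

Average acceleration = Δv/Δt = (-7 − -5)/(17 − 6) = -2/11 m/s².

-2/11 m/s²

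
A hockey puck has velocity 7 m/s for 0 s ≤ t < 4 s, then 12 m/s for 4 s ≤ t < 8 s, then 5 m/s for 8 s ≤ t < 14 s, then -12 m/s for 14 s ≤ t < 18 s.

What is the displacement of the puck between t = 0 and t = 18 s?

58 m

Displacement is the signed area under the v-t curve.
0–4 s: 7 × 4 = 28 m
4–8 s: 12 × 4 = 48 m
8–14 s: 5 × 6 = 30 m
14–18 s: -12 × 4 = -48 m
Net displacement = 58 m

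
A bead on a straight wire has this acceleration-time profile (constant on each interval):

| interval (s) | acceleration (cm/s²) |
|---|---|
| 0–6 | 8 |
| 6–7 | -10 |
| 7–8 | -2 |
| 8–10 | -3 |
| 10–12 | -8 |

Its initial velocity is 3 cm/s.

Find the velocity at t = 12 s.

17 cm/s

Δv equals the area under the a-t graph; then v = v₀ + Δv.
0–6 s: 8 × 6 = 48 cm/s
6–7 s: -10 × 1 = -10 cm/s
7–8 s: -2 × 1 = -2 cm/s
8–10 s: -3 × 2 = -6 cm/s
10–12 s: -8 × 2 = -16 cm/s
Δv = 14 cm/s, so v(12) = 3 + (14) = 17 cm/s.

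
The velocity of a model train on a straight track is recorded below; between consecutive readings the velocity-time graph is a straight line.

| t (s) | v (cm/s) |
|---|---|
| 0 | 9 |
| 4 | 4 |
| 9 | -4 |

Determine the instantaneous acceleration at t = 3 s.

-1.25 cm/s²

Acceleration is the slope of the v-t graph on 0–4 s: (4 − 9)/(4 − 0) = -1.25 cm/s².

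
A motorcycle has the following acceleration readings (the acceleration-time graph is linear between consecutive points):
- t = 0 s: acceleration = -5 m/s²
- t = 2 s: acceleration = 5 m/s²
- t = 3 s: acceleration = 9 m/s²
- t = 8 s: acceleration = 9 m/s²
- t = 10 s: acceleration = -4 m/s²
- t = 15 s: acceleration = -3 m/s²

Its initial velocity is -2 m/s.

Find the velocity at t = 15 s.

Δv equals the area under the a-t graph; then v = v₀ + Δv.
0–2 s: ½(-5 + 5)(2) = 0 m/s
2–3 s: ½(5 + 9)(1) = 7 m/s
3–8 s: 9 × 5 = 45 m/s
8–10 s: ½(9 + -4)(2) = 5 m/s
10–15 s: ½(-4 + -3)(5) = -17.5 m/s
Δv = 39.5 m/s, so v(15) = -2 + (39.5) = 37.5 m/s.

37.5 m/s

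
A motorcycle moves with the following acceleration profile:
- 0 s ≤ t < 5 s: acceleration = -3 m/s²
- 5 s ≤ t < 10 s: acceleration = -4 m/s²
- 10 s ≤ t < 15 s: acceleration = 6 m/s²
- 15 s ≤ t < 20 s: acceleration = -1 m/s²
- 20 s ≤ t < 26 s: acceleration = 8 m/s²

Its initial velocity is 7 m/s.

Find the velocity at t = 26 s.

45 m/s

Δv equals the area under the a-t graph; then v = v₀ + Δv.
0–5 s: -3 × 5 = -15 m/s
5–10 s: -4 × 5 = -20 m/s
10–15 s: 6 × 5 = 30 m/s
15–20 s: -1 × 5 = -5 m/s
20–26 s: 8 × 6 = 48 m/s
Δv = 38 m/s, so v(26) = 7 + (38) = 45 m/s.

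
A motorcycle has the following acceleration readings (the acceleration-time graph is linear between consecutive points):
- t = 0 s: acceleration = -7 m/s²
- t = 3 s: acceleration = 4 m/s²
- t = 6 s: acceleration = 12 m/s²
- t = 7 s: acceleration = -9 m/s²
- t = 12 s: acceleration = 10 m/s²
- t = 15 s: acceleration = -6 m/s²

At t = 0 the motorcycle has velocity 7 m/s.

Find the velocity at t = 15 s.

Δv equals the area under the a-t graph; then v = v₀ + Δv.
0–3 s: ½(-7 + 4)(3) = -4.5 m/s
3–6 s: ½(4 + 12)(3) = 24 m/s
6–7 s: ½(12 + -9)(1) = 1.5 m/s
7–12 s: ½(-9 + 10)(5) = 2.5 m/s
12–15 s: ½(10 + -6)(3) = 6 m/s
Δv = 29.5 m/s, so v(15) = 7 + (29.5) = 36.5 m/s.

36.5 m/s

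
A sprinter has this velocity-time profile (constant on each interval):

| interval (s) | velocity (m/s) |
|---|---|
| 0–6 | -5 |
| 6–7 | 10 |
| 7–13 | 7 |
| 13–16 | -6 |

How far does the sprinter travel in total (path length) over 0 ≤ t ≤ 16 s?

Distance (not displacement) is the total path length: add the absolute areas under v-t.
0–6 s: |-5| × 6 = 30 m
6–7 s: |10| × 1 = 10 m
7–13 s: |7| × 6 = 42 m
13–16 s: |-6| × 3 = 18 m
Total distance = 100 m

100 m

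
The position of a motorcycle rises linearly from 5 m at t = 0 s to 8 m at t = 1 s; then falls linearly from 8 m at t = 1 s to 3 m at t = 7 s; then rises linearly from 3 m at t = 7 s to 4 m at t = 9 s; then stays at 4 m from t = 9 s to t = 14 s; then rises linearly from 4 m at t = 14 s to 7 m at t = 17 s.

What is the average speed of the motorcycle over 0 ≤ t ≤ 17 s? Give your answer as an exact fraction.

Average speed = (total path length)/(elapsed time); on a piecewise-linear x-t graph the path length is Σ|Δx|.
0–1 s: |Δx| = |8 − 5| = 3 m
1–7 s: |Δx| = |3 − 8| = 5 m
7–9 s: |Δx| = |4 − 3| = 1 m
9–14 s: |Δx| = |4 − 4| = 0 m
14–17 s: |Δx| = |7 − 4| = 3 m
Total path = 12 m; average speed = 12/17 = 12/17 m/s.

12/17 m/s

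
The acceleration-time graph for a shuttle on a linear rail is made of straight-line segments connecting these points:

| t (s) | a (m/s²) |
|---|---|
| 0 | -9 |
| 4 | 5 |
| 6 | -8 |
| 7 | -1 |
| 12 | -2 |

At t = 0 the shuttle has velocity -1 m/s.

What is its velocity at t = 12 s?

Δv equals the area under the a-t graph; then v = v₀ + Δv.
0–4 s: ½(-9 + 5)(4) = -8 m/s
4–6 s: ½(5 + -8)(2) = -3 m/s
6–7 s: ½(-8 + -1)(1) = -4.5 m/s
7–12 s: ½(-1 + -2)(5) = -7.5 m/s
Δv = -23 m/s, so v(12) = -1 + (-23) = -24 m/s.

-24 m/s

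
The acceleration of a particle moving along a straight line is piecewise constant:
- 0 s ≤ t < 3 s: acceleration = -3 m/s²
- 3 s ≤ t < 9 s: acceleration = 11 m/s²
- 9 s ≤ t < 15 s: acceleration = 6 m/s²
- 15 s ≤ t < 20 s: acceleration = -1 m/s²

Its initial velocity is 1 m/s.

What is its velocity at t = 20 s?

89 m/s

Δv equals the area under the a-t graph; then v = v₀ + Δv.
0–3 s: -3 × 3 = -9 m/s
3–9 s: 11 × 6 = 66 m/s
9–15 s: 6 × 6 = 36 m/s
15–20 s: -1 × 5 = -5 m/s
Δv = 88 m/s, so v(20) = 1 + (88) = 89 m/s.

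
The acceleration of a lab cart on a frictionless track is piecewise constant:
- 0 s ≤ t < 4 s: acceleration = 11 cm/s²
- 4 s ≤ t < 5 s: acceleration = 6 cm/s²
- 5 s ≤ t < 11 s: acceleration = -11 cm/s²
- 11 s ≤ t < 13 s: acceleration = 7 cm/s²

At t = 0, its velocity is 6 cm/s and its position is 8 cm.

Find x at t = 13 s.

On each constant-a segment, Δv = aΔt and Δx = v₀Δt + ½aΔt²; chain segment to segment.
0–4 s: v starts 6 cm/s; Δx = 6·4 + ½·11·4² = 112 cm; v ends 50 cm/s.
4–5 s: v starts 50 cm/s; Δx = 50·1 + ½·6·1² = 53 cm; v ends 56 cm/s.
5–11 s: v starts 56 cm/s; Δx = 56·6 + ½·-11·6² = 138 cm; v ends -10 cm/s.
11–13 s: v starts -10 cm/s; Δx = -10·2 + ½·7·2² = -6 cm; v ends 4 cm/s.
x(13) = 8 + Σ Δx = 305 cm.

305 cm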